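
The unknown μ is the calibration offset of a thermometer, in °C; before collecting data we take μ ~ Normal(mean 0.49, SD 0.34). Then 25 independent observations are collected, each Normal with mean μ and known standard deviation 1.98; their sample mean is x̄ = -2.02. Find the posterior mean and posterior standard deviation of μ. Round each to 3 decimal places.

Posterior mean ≈ -0.575; posterior SD ≈ 0.258

With known σ, the Normal prior is conjugate. Weight on the data is w = (n/σ²)/(n/σ² + 1/τ₀²) = 6.37690/(6.37690+8.65052) = 0.42435.
Posterior mean = w·x̄ + (1−w)·μ₀ = 0.42435·-2.02 + 0.57565·0.49 = -0.575. Posterior variance = 1/(6.37690+8.65052) = 0.0665450, so SD = 0.258.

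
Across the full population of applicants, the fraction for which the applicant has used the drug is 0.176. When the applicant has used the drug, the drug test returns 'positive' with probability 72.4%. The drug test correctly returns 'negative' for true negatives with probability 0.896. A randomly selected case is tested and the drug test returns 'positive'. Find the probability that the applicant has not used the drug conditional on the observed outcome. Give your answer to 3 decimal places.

P(¬H | E) ≈ 0.402

Write H for 'the applicant has used the drug'. Prior odds H:¬H = 0.176/0.824 = 0.21359. For the 'positive' outcome, the likelihood ratio is 0.724/0.104 = 6.9615.
Posterior odds = 0.21359 × 6.9615 = 1.4869, so P(H|E) = 1.4869/(1+1.4869) = 0.598. Then P(¬H|E) = 1 − 0.598 = 0.402.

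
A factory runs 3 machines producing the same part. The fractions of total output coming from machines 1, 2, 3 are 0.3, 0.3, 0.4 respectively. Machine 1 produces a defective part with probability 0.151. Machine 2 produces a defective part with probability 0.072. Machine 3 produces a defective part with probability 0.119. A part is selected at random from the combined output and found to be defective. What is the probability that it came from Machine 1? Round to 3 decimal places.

Posterior probability ≈ 0.396

Tabulate prior·likelihood by source: [1] prior 0.3, lik 0.151, product 0.04530; [2] prior 0.3, lik 0.072, product 0.02160; [3] prior 0.4, lik 0.119, product 0.04760.
Normalizing constant = 0.11450; the posterior for Machine 1 is its product over the sum, 0.04530/0.11450 = 0.396.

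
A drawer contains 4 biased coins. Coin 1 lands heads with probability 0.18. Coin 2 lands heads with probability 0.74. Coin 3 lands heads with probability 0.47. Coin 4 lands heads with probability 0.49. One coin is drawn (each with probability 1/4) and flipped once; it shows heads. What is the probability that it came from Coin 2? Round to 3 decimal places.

Tabulate prior·likelihood by source: [1] prior 0.25, lik 0.18, product 0.04500; [2] prior 0.25, lik 0.74, product 0.1850; [3] prior 0.25, lik 0.47, product 0.1175; [4] prior 0.25, lik 0.49, product 0.1225.
Normalizing constant = 0.47000; the posterior for Coin 2 is its product over the sum, 0.1850/0.47000 = 0.394.

Posterior probability ≈ 0.394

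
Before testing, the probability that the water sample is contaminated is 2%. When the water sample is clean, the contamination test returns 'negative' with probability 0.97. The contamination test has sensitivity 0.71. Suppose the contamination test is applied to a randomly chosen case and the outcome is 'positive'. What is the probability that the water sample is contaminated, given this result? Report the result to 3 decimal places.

P(H | E) ≈ 0.326

Let H be the event that the water sample is contaminated. P(H) = 0.02, so P(¬H) = 0.98. With E the 'positive' result, P(E|H) = 0.71 and P(E|¬H) = 0.03.
P(E) = 0.71·0.02 + 0.03·0.98 = 0.014200 + 0.029400 = 0.043600.
By Bayes' theorem, P(H|E) = 0.014200 / 0.043600 = 0.326.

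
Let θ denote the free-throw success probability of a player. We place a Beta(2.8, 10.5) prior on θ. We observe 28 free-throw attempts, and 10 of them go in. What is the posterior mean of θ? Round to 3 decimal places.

Posterior mean ≈ 0.310

The binomial likelihood is conjugate to the Beta prior: with 10 successes and 18 failures, the posterior is Beta(2.8+10, 10.5+18) = Beta(12.8, 28.5).
E[θ | data] = 12.8/(12.8+28.5) = 0.310.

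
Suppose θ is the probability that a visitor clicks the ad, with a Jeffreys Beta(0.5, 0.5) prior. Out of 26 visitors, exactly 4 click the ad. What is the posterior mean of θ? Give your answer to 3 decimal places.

Posterior mean ≈ 0.167

The binomial likelihood is conjugate to the Beta prior: with 4 successes and 22 failures, the posterior is Beta(0.5+4, 0.5+22) = Beta(4.5, 22.5).
E[θ | data] = 4.5/(4.5+22.5) = 0.167.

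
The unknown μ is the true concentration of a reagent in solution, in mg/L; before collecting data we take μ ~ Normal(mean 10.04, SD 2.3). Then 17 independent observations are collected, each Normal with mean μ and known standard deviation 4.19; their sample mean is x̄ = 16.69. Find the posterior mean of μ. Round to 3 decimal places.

Posterior mean ≈ 15.604

With known σ, the Normal prior is conjugate. Weight on the data is w = (n/σ²)/(n/σ² + 1/τ₀²) = 0.968324/(0.968324+0.189036) = 0.83667.
Posterior mean = w·x̄ + (1−w)·μ₀ = 0.83667·16.69 + 0.16333·10.04 = 15.604.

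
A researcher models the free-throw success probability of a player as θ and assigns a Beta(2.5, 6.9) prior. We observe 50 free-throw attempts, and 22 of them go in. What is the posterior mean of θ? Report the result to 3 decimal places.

Observing 22 successes and 28 failures updates Beta(2.5, 6.9) by adding the success and failure counts to the two shape parameters: α = 2.5+22 = 24.5, β = 6.9+28 = 34.9.
Posterior mean = α/(α+β) = 24.5/59.4 = 0.412.

Posterior mean ≈ 0.412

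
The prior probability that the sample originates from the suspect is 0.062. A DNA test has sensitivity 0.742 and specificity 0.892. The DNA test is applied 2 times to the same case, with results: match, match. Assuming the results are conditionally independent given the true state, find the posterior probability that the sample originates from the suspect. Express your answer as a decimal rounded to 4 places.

With H the event that the sample originates from the suspect, the joint likelihood of the observed sequence is P(data|H) = 0.742·0.742 = 0.55056 and P(data|¬H) = 0.108·0.108 = 0.011664.
Bayes: P(H|data) = 0.062·0.55056 / (0.062·0.55056 + 0.938·0.011664) = 0.034135/0.045076 = 0.7573.

Posterior P(H) ≈ 0.7573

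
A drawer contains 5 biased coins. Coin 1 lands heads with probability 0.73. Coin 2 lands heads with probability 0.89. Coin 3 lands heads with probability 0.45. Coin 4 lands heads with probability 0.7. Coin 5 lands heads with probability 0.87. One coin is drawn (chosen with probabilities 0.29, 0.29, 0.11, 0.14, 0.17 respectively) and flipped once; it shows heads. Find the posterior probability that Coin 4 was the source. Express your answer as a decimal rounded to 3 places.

Posterior probability ≈ 0.128

Tabulate prior·likelihood by source: [1] prior 0.29, lik 0.73, product 0.2117; [2] prior 0.29, lik 0.89, product 0.2581; [3] prior 0.11, lik 0.45, product 0.04950; [4] prior 0.14, lik 0.7, product 0.09800; [5] prior 0.17, lik 0.87, product 0.1479.
Normalizing constant = 0.76520; the posterior for Coin 4 is its product over the sum, 0.09800/0.76520 = 0.128.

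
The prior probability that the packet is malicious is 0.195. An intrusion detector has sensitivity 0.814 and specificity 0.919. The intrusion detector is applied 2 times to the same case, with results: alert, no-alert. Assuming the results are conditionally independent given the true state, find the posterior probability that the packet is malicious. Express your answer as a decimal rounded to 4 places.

Posterior P(H) ≈ 0.3301

Let H be the event that the packet is malicious; start with P(H) = 0.195. P('alert'|H) = 0.814, P('alert'|¬H) = 0.081.
Update on result 1 ('alert'): P(H) ← 0.814·0.1950 / (0.814·0.1950 + 0.081·0.8050) = 0.15873/0.22393 = 0.7088.
Update on result 2 ('no-alert'): P(H) ← 0.186·0.7088 / (0.186·0.7088 + 0.919·0.2912) = 0.13184/0.39943 = 0.3301.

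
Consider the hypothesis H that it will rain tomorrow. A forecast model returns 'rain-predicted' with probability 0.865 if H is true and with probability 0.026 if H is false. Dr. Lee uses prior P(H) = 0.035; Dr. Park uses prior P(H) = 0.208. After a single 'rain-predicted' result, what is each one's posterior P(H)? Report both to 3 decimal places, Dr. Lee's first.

P('+'|H) = 0.865, P('+'|¬H) = 0.026.
Dr. Lee: numerator 0.865·0.035 = 0.030275; evidence = 0.030275+0.026·0.965 = 0.055365; posterior = 0.547.
Dr. Park: numerator 0.865·0.208 = 0.17992; evidence = 0.17992+0.026·0.792 = 0.20051; posterior = 0.897.

Dr. Lee: 0.547; Dr. Park: 0.897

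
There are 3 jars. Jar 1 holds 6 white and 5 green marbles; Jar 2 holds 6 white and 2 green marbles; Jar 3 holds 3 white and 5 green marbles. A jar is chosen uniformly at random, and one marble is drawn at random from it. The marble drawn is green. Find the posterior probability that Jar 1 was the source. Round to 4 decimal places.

P(green|Jar 1) = 0.4545; P(green|Jar 2) = 0.25; P(green|Jar 3) = 0.625.
Prior × likelihood for each source: 0.333333·0.4545=0.1515, 0.333333·0.25=0.08333, 0.333333·0.625=0.2083. Summing gives P(green) = 0.44318.
P(Jar 1 | green) = 0.1515 / 0.44318 = 0.3419.

Posterior probability ≈ 0.3419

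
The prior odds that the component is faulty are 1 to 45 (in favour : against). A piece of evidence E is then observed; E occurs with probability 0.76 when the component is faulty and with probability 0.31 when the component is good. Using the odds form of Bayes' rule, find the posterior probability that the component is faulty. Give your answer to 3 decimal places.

Posterior probability ≈ 0.052

Prior odds = 1/45 = 0.022222. In log-odds, ln(0.022222) = -3.8067.
Add log likelihood ratio: ln(2.4516) = 0.89675.
Posterior log-odds = -2.9099, so posterior odds = exp(-2.9099) = 0.054480. Converting, P(H|E) = 0.054480/1.0545 = 0.052.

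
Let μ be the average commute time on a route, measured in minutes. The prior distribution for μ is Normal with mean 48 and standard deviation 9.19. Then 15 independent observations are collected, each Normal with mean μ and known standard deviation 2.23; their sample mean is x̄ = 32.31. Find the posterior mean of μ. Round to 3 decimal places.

Prior precision 1/τ₀² = 1/9.19² = 0.0118405; data precision n/σ² = 15/2.23² = 3.01635.
Posterior precision = 0.0118405 + 3.01635 = 3.02819.
Posterior mean = (0.0118405·48 + 3.01635·32.31) / 3.02819 = 32.371.

Posterior mean ≈ 32.371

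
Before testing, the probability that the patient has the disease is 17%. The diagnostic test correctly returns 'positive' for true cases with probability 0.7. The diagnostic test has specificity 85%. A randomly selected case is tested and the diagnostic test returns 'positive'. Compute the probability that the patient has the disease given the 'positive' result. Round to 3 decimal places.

Let H be the event that the patient has the disease. P(H) = 0.17, so P(¬H) = 0.83. With E the 'positive' result, P(E|H) = 0.7 and P(E|¬H) = 0.15.
P(E) = 0.7·0.17 + 0.15·0.83 = 0.11900 + 0.12450 = 0.24350.
By Bayes' theorem, P(H|E) = 0.11900 / 0.24350 = 0.489.

P(H | E) ≈ 0.489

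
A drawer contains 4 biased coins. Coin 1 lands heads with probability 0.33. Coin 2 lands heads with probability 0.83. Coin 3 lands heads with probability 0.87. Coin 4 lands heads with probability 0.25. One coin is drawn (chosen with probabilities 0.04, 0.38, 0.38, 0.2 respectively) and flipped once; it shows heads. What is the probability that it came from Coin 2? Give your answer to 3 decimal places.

Tabulate prior·likelihood by source: [1] prior 0.04, lik 0.33, product 0.01320; [2] prior 0.38, lik 0.83, product 0.3154; [3] prior 0.38, lik 0.87, product 0.3306; [4] prior 0.2, lik 0.25, product 0.05000.
Normalizing constant = 0.70920; the posterior for Coin 2 is its product over the sum, 0.3154/0.70920 = 0.445.

Posterior probability ≈ 0.445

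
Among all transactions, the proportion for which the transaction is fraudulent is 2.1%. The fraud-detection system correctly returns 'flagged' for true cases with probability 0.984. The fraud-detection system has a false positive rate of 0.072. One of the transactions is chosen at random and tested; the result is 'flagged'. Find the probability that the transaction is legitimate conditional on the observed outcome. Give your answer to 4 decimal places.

Let H be the event that the transaction is fraudulent. P(H) = 0.021, so P(¬H) = 0.979. With E the 'flagged' result, P(E|H) = 0.984 and P(E|¬H) = 0.072.
P(E) = 0.984·0.021 + 0.072·0.979 = 0.020664 + 0.070488 = 0.091152.
By Bayes' theorem, P(H|E) = 0.020664 / 0.091152 = 0.2267. Hence P(¬H|E) = 1 − 0.2267 = 0.7733.

P(¬H | E) ≈ 0.7733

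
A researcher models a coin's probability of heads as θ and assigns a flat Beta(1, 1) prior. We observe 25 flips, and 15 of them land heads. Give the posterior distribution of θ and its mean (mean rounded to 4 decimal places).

The binomial likelihood is conjugate to the Beta prior: with 15 successes and 10 failures, the posterior is Beta(1+15, 1+10) = Beta(16, 11).
Posterior mean = α/(α+β) = 16/27 = 0.5926.

Posterior: Beta(16, 11); mean ≈ 0.5926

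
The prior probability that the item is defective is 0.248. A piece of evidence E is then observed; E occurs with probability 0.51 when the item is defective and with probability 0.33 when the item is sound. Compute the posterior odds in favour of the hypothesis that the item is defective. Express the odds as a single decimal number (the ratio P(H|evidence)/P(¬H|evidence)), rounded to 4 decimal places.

Posterior odds ≈ 0.5097

Prior odds = 0.248/(1−0.248) = 0.32979.
Likelihood ratio for E = 0.51/0.33 = 1.5455.
Posterior odds = prior odds × LR = 0.50967.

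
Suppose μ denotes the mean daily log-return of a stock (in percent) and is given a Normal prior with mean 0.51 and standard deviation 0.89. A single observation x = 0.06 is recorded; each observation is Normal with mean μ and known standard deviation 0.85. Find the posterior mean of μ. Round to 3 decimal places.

Prior precision 1/τ₀² = 1/0.89² = 1.26247; data precision n/σ² = 1/0.85² = 1.38408.
Posterior precision = 1.26247 + 1.38408 = 2.64655.
Posterior mean = (1.26247·0.51 + 1.38408·0.06) / 2.64655 = 0.275.

Posterior mean ≈ 0.275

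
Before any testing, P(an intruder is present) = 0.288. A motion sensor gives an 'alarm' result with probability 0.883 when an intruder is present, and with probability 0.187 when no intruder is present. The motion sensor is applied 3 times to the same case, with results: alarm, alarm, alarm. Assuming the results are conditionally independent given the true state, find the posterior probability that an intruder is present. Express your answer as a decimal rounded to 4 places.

Posterior P(H) ≈ 0.9771

With H the event that an intruder is present, the joint likelihood of the observed sequence is P(data|H) = 0.883·0.883·0.883 = 0.68847 and P(data|¬H) = 0.187·0.187·0.187 = 0.0065392.
Bayes: P(H|data) = 0.288·0.68847 / (0.288·0.68847 + 0.712·0.0065392) = 0.19828/0.20293 = 0.9771.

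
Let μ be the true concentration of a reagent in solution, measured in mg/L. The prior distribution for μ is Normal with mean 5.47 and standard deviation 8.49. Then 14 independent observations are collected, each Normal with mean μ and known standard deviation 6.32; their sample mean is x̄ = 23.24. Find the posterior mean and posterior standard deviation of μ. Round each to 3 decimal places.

Posterior mean ≈ 22.563; posterior SD ≈ 1.657

Prior precision 1/τ₀² = 1/8.49² = 0.0138735; data precision n/σ² = 14/6.32² = 0.350505.
Posterior precision = 0.0138735 + 0.350505 = 0.364378, giving posterior SD = 1/√0.364378 = 1.657.
Posterior mean = (0.0138735·5.47 + 0.350505·23.24) / 0.364378 = 22.563.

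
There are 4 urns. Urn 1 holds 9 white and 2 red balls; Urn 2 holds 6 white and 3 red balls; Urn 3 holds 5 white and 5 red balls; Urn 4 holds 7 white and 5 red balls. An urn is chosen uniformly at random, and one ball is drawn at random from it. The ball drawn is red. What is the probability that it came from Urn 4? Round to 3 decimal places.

P(red|Urn 1) = 0.1818; P(red|Urn 2) = 0.3333; P(red|Urn 3) = 0.5; P(red|Urn 4) = 0.4167.
Prior × likelihood for each source: 0.25·0.1818=0.04545, 0.25·0.3333=0.08333, 0.25·0.5=0.1250, 0.25·0.4167=0.1042. Summing gives P(red) = 0.35795.
P(Urn 4 | red) = 0.1042 / 0.35795 = 0.291.

Posterior probability ≈ 0.291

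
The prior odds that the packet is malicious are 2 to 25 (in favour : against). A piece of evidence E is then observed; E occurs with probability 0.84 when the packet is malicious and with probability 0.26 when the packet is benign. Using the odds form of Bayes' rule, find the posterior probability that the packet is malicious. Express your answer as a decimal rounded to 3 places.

Prior odds = 2/25 = 0.080000. In log-odds, ln(0.080000) = -2.5257.
Add log likelihood ratio: ln(3.2308) = 1.1727.
Posterior log-odds = -1.3530, so posterior odds = exp(-1.3530) = 0.25846. Converting, P(H|E) = 0.25846/1.2585 = 0.205.

Posterior probability ≈ 0.205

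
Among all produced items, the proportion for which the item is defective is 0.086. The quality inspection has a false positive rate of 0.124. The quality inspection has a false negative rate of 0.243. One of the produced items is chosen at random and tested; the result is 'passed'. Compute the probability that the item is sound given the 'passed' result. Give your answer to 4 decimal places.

Write H for 'the item is defective'. Prior odds H:¬H = 0.086/0.914 = 0.094092. For the 'passed' outcome, the likelihood ratio is 0.243/0.876 = 0.27740.
Posterior odds = 0.094092 × 0.27740 = 0.026101, so P(H|E) = 0.026101/(1+0.026101) = 0.0254. Then P(¬H|E) = 1 − 0.0254 = 0.9746.

P(¬H | E) ≈ 0.9746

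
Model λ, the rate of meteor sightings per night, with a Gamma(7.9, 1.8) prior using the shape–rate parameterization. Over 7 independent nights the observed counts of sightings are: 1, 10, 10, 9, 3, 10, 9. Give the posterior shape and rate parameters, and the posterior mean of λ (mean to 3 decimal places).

Total count ∑xᵢ = 52 over n = 7 nights.
Gamma is conjugate to the Poisson likelihood: posterior is Gamma(shape = 7.9+52 = 59.9, rate = 1.8+7 = 8.8).
Posterior mean = shape/rate = 59.9/8.8 = 6.807.

Posterior: Gamma(shape=59.9, rate=8.8); mean ≈ 6.807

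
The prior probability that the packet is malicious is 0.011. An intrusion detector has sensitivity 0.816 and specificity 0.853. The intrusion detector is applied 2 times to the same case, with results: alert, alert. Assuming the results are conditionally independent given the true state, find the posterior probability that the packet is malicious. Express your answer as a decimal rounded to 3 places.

With H the event that the packet is malicious, the joint likelihood of the observed sequence is P(data|H) = 0.816·0.816 = 0.66586 and P(data|¬H) = 0.147·0.147 = 0.021609.
Bayes: P(H|data) = 0.011·0.66586 / (0.011·0.66586 + 0.989·0.021609) = 0.0073244/0.028696 = 0.2552.

Posterior P(H) ≈ 0.255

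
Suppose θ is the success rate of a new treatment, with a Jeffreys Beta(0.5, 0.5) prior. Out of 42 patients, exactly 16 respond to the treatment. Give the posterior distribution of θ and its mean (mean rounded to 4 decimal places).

Observing 16 successes and 26 failures updates Beta(0.5, 0.5) by adding the success and failure counts to the two shape parameters: α = 0.5+16 = 16.5, β = 0.5+26 = 26.5.
E[θ | data] = 16.5/(16.5+26.5) = 0.3837.

Posterior: Beta(16.5, 26.5); mean ≈ 0.3837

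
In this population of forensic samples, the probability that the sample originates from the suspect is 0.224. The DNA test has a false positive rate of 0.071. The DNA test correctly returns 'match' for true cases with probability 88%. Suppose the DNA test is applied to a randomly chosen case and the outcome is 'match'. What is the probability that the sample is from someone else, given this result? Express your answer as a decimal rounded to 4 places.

P(¬H | E) ≈ 0.2184

Write H for 'the sample originates from the suspect'. Prior odds H:¬H = 0.224/0.776 = 0.28866. For the 'match' outcome, the likelihood ratio is 0.88/0.071 = 12.394.
Posterior odds = 0.28866 × 12.394 = 3.5778, so P(H|E) = 3.5778/(1+3.5778) = 0.7816. Then P(¬H|E) = 1 − 0.7816 = 0.2184.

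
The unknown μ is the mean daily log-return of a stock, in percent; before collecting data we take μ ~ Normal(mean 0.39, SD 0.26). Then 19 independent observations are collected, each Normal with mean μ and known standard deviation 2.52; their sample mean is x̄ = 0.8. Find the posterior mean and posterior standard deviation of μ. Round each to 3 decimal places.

Posterior mean ≈ 0.459; posterior SD ≈ 0.237

With known σ, the Normal prior is conjugate. Weight on the data is w = (n/σ²)/(n/σ² + 1/τ₀²) = 2.99194/(2.99194+14.7929) = 0.16823.
Posterior mean = w·x̄ + (1−w)·μ₀ = 0.16823·0.8 + 0.83177·0.39 = 0.459. Posterior variance = 1/(2.99194+14.7929) = 0.0562277, so SD = 0.237.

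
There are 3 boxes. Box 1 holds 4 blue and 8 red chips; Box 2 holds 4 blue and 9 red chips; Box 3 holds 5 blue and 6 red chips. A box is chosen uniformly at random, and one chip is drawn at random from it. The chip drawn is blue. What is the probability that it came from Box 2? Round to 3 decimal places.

Posterior probability ≈ 0.281

P(blue|Box 1) = 0.3333; P(blue|Box 2) = 0.3077; P(blue|Box 3) = 0.4545.
Prior × likelihood for each source: 0.333333·0.3333=0.1111, 0.333333·0.3077=0.1026, 0.333333·0.4545=0.1515. Summing gives P(blue) = 0.36519.
P(Box 2 | blue) = 0.1026 / 0.36519 = 0.281.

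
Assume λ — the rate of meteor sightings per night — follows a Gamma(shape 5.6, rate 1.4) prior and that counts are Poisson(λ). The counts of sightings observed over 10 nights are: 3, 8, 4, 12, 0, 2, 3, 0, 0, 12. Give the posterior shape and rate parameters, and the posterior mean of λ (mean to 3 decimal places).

Total count ∑xᵢ = 44 over n = 10 nights.
Gamma is conjugate to the Poisson likelihood: posterior is Gamma(shape = 5.6+44 = 49.6, rate = 1.4+10 = 11.4).
Posterior mean = shape/rate = 49.6/11.4 = 4.351.

Posterior: Gamma(shape=49.6, rate=11.4); mean ≈ 4.351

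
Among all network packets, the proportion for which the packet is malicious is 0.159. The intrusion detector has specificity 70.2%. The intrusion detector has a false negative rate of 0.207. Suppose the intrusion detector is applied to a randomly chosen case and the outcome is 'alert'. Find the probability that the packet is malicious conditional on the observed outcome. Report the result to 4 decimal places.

P(H | E) ≈ 0.3347

Let H be the event that the packet is malicious. P(H) = 0.159, so P(¬H) = 0.841. With E the 'alert' result, P(E|H) = 0.793 and P(E|¬H) = 0.298.
P(E) = 0.793·0.159 + 0.298·0.841 = 0.12609 + 0.25062 = 0.37671.
By Bayes' theorem, P(H|E) = 0.12609 / 0.37671 = 0.3347.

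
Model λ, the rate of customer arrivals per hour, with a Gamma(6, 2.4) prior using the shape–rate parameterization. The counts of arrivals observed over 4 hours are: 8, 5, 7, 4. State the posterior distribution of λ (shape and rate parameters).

Total count ∑xᵢ = 24 over n = 4 hours.
Gamma is conjugate to the Poisson likelihood: posterior is Gamma(shape = 6+24 = 30, rate = 2.4+4 = 6.4).

Posterior: Gamma(shape=30, rate=6.4)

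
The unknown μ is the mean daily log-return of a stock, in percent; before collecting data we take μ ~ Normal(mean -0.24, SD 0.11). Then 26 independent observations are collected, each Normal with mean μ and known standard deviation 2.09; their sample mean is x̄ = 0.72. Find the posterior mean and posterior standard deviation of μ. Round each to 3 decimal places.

Prior precision 1/τ₀² = 1/0.11² = 82.6446; data precision n/σ² = 26/2.09² = 5.95224.
Posterior precision = 82.6446 + 5.95224 = 88.5969, giving posterior SD = 1/√88.5969 = 0.106.
Posterior mean = (82.6446·-0.24 + 5.95224·0.72) / 88.5969 = -0.176.

Posterior mean ≈ -0.176; posterior SD ≈ 0.106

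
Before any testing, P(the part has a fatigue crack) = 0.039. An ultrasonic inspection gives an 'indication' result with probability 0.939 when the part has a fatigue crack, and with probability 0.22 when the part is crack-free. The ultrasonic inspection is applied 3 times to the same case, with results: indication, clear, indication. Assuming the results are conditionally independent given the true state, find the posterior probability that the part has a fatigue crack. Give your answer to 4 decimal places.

Posterior P(H) ≈ 0.0547

Let H be the event that the part has a fatigue crack; start with P(H) = 0.039. P('indication'|H) = 0.939, P('indication'|¬H) = 0.22.
Update on result 1 ('indication'): P(H) ← 0.939·0.0390 / (0.939·0.0390 + 0.22·0.9610) = 0.036621/0.24804 = 0.1476.
Update on result 2 ('clear'): P(H) ← 0.061·0.1476 / (0.061·0.1476 + 0.78·0.8524) = 0.0090061/0.67385 = 0.0134.
Update on result 3 ('indication'): P(H) ← 0.939·0.0134 / (0.939·0.0134 + 0.22·0.9866) = 0.012550/0.22961 = 0.0547.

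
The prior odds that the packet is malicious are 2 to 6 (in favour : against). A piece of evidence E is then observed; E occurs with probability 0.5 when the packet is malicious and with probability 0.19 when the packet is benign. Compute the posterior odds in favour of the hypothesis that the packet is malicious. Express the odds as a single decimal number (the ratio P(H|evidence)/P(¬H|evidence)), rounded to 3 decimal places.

Posterior odds ≈ 0.877

Prior odds = 2/6 = 0.33333.
Likelihood ratio for E = 0.5/0.19 = 2.6316.
Posterior odds = prior odds × LR = 0.87719.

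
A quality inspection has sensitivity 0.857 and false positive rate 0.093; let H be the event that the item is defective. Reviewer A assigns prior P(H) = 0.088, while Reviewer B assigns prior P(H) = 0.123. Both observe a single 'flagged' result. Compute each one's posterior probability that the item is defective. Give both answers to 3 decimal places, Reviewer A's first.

Reviewer A: 0.471; Reviewer B: 0.564

P('+'|H) = 0.857, P('+'|¬H) = 0.093.
Reviewer A: numerator 0.857·0.088 = 0.075416; evidence = 0.075416+0.093·0.912 = 0.16023; posterior = 0.471.
Reviewer B: numerator 0.857·0.123 = 0.10541; evidence = 0.10541+0.093·0.877 = 0.18697; posterior = 0.564.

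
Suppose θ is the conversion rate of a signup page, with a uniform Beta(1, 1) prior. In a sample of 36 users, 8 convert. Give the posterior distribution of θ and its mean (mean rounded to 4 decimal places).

The binomial likelihood is conjugate to the Beta prior: with 8 successes and 28 failures, the posterior is Beta(1+8, 1+28) = Beta(9, 29).
Posterior mean = α/(α+β) = 9/38 = 0.2368.

Posterior: Beta(9, 29); mean ≈ 0.2368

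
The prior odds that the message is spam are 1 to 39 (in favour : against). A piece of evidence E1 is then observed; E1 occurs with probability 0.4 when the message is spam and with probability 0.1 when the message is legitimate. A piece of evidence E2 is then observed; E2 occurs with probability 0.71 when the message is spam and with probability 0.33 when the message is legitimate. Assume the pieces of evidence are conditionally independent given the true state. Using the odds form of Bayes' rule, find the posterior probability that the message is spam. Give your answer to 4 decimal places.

Prior odds = 1/39 = 0.025641. In log-odds, ln(0.025641) = -3.6636.
Add log likelihood ratios: ln(4.0000) + ln(2.1515) = 2.1525.
Posterior log-odds = -1.5111, so posterior odds = exp(-1.5111) = 0.22067. Converting, P(H|E) = 0.22067/1.2207 = 0.1808.

Posterior probability ≈ 0.1808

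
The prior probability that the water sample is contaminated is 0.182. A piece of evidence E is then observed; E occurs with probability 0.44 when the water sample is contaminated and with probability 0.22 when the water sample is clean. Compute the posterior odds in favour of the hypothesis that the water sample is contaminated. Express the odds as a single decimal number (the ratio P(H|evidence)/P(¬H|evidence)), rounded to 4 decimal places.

Posterior odds ≈ 0.4450

Prior odds = 0.182/(1−0.182) = 0.22249.
Likelihood ratio for E = 0.44/0.22 = 2.0000.
Posterior odds = prior odds × LR = 0.44499.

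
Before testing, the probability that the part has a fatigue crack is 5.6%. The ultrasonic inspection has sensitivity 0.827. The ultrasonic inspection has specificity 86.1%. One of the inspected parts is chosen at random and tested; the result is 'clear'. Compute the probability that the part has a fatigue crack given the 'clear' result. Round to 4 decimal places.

Write H for 'the part has a fatigue crack'. Prior odds H:¬H = 0.056/0.944 = 0.059322. For the 'clear' outcome, the likelihood ratio is 0.173/0.861 = 0.20093.
Posterior odds = 0.059322 × 0.20093 = 0.011920, so P(H|E) = 0.011920/(1+0.011920) = 0.0118.

P(H | E) ≈ 0.0118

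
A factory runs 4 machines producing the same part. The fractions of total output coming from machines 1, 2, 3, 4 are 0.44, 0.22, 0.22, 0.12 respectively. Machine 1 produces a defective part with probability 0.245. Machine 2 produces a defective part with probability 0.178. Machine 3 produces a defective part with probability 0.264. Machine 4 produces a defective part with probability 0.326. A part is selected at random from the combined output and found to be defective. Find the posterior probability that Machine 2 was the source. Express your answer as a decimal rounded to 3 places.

P(defective|M1) = 0.245; P(defective|M2) = 0.178; P(defective|M3) = 0.264; P(defective|M4) = 0.326.
Prior × likelihood for each source: 0.44·0.245=0.1078, 0.22·0.178=0.03916, 0.22·0.264=0.05808, 0.12·0.326=0.03912. Summing gives P(defective) = 0.24416.
P(Machine 2 | defective) = 0.03916 / 0.24416 = 0.160.

Posterior probability ≈ 0.160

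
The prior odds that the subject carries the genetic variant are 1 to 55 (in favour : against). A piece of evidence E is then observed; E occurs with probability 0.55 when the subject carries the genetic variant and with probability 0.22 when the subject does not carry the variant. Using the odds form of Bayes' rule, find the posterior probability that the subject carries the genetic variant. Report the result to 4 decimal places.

Posterior probability ≈ 0.0435

Prior odds = 1/55 = 0.018182. In log-odds, ln(0.018182) = -4.0073.
Add log likelihood ratio: ln(2.5000) = 0.91629.
Posterior log-odds = -3.0910, so posterior odds = exp(-3.0910) = 0.045455. Converting, P(H|E) = 0.045455/1.0455 = 0.0435.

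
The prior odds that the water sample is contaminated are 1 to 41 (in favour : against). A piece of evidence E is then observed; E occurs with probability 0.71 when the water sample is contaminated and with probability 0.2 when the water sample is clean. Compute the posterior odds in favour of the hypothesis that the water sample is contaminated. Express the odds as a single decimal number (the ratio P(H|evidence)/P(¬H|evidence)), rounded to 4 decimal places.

Prior odds = 1/41 = 0.024390.
Likelihood ratio for E = 0.71/0.2 = 3.5500.
Posterior odds = prior odds × LR = 0.086585.

Posterior odds ≈ 0.0866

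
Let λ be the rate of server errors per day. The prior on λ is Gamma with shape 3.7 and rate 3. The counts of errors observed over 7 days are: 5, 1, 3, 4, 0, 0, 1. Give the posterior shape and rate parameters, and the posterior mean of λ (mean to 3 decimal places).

Posterior: Gamma(shape=17.7, rate=10); mean ≈ 1.770

The Poisson likelihood adds the total count to the shape and the number of exposure periods to the rate. Here ∑xᵢ = 14 and n = 7, so shape 3.7→17.7 and rate 3→10.
Posterior mean = shape/rate = 17.7/10 = 1.770.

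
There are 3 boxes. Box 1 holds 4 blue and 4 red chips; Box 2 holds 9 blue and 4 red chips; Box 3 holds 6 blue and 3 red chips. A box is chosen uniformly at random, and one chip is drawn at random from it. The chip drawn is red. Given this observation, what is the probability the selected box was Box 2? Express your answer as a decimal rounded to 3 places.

Tabulate prior·likelihood by source: [1] prior 0.333333, lik 0.5, product 0.1667; [2] prior 0.333333, lik 0.3077, product 0.1026; [3] prior 0.333333, lik 0.3333, product 0.1111.
Normalizing constant = 0.38034; the posterior for Box 2 is its product over the sum, 0.1026/0.38034 = 0.270.

Posterior probability ≈ 0.270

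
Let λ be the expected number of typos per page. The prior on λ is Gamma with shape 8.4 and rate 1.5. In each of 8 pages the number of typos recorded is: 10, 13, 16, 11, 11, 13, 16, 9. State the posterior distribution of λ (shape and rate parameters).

Posterior: Gamma(shape=107.4, rate=9.5)

The Poisson likelihood adds the total count to the shape and the number of exposure periods to the rate. Here ∑xᵢ = 99 and n = 8, so shape 8.4→107.4 and rate 1.5→9.5.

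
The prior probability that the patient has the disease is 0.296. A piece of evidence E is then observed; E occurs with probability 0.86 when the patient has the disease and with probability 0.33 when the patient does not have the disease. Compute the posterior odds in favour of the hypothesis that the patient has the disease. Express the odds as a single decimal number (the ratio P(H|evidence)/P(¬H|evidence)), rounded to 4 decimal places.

Posterior odds ≈ 1.0957

Prior odds = 0.296/(1−0.296) = 0.42045.
Likelihood ratio for E = 0.86/0.33 = 2.6061.
Posterior odds = prior odds × LR = 1.0957.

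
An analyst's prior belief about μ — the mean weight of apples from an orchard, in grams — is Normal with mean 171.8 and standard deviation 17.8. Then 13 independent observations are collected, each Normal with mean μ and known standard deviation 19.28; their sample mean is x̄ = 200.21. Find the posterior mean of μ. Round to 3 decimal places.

Prior precision 1/τ₀² = 1/17.8² = 0.00315617; data precision n/σ² = 13/19.28² = 0.0349727.
Posterior precision = 0.00315617 + 0.0349727 = 0.0381289.
Posterior mean = (0.00315617·171.8 + 0.0349727·200.21) / 0.0381289 = 197.858.

Posterior mean ≈ 197.858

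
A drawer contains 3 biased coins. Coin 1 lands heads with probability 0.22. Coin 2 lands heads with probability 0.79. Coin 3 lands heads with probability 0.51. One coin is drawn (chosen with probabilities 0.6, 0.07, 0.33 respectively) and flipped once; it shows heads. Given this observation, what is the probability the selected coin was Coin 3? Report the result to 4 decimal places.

Posterior probability ≈ 0.4733

Tabulate prior·likelihood by source: [1] prior 0.6, lik 0.22, product 0.1320; [2] prior 0.07, lik 0.79, product 0.05530; [3] prior 0.33, lik 0.51, product 0.1683.
Normalizing constant = 0.35560; the posterior for Coin 3 is its product over the sum, 0.1683/0.35560 = 0.4733.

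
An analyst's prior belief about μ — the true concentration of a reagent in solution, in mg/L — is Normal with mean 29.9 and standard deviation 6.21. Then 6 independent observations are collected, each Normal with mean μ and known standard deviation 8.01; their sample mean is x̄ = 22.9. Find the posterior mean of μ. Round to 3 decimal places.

Posterior mean ≈ 24.420

Prior precision 1/τ₀² = 1/6.21² = 0.0259309; data precision n/σ² = 6/8.01² = 0.0935161.
Posterior precision = 0.0259309 + 0.0935161 = 0.119447.
Posterior mean = (0.0259309·29.9 + 0.0935161·22.9) / 0.119447 = 24.420.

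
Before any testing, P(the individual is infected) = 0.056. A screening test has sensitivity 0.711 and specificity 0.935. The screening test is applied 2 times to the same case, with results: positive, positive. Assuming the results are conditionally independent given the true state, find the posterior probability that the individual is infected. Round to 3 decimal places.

Posterior P(H) ≈ 0.877

Let H be the event that the individual is infected; start with P(H) = 0.056. P('positive'|H) = 0.711, P('positive'|¬H) = 0.065.
Update on result 1 ('positive'): P(H) ← 0.711·0.0560 / (0.711·0.0560 + 0.065·0.9440) = 0.039816/0.10118 = 0.3935.
Update on result 2 ('positive'): P(H) ← 0.711·0.3935 / (0.711·0.3935 + 0.065·0.6065) = 0.27980/0.31922 = 0.8765.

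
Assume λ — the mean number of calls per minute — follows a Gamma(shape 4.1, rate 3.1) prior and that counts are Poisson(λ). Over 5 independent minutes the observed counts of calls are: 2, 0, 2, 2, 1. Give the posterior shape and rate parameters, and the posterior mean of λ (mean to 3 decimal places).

The Poisson likelihood adds the total count to the shape and the number of exposure periods to the rate. Here ∑xᵢ = 7 and n = 5, so shape 4.1→11.1 and rate 3.1→8.1.
E[λ | data] = 11.1/8.1 = 1.370.

Posterior: Gamma(shape=11.1, rate=8.1); mean ≈ 1.370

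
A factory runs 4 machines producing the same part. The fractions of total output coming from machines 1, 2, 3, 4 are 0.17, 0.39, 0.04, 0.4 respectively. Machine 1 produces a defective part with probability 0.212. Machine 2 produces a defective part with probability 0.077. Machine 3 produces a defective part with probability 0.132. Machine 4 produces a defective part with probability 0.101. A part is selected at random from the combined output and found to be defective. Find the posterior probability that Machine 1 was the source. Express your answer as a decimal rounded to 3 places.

Posterior probability ≈ 0.323

Tabulate prior·likelihood by source: [1] prior 0.17, lik 0.212, product 0.03604; [2] prior 0.39, lik 0.077, product 0.03003; [3] prior 0.04, lik 0.132, product 0.005280; [4] prior 0.4, lik 0.101, product 0.04040.
Normalizing constant = 0.11175; the posterior for Machine 1 is its product over the sum, 0.03604/0.11175 = 0.323.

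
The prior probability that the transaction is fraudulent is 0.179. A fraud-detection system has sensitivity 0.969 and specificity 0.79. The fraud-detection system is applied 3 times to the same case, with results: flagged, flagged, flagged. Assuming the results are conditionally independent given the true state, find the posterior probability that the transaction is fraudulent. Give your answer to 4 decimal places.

With H the event that the transaction is fraudulent, the joint likelihood of the observed sequence is P(data|H) = 0.969·0.969·0.969 = 0.90985 and P(data|¬H) = 0.21·0.21·0.21 = 0.0092610.
Bayes: P(H|data) = 0.179·0.90985 / (0.179·0.90985 + 0.821·0.0092610) = 0.16286/0.17047 = 0.9554.

Posterior P(H) ≈ 0.9554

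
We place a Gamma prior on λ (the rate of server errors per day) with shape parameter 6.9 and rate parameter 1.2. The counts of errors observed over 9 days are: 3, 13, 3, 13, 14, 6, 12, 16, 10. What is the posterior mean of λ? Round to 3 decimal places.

Posterior mean ≈ 9.500

The Poisson likelihood adds the total count to the shape and the number of exposure periods to the rate. Here ∑xᵢ = 90 and n = 9, so shape 6.9→96.9 and rate 1.2→10.2.
Posterior mean = shape/rate = 96.9/10.2 = 9.500.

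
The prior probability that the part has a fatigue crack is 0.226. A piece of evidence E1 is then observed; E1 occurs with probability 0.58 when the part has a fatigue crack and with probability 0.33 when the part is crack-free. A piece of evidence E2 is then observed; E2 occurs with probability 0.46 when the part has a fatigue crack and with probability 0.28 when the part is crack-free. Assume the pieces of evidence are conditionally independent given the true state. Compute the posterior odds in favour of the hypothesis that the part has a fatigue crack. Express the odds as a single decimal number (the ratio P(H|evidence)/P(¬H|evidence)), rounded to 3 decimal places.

Prior odds = 0.226/(1−0.226) = 0.29199. In log-odds, ln(0.29199) = -1.2310.
Add log likelihood ratios: ln(1.7576) + ln(1.6429) = 1.0604.
Posterior log-odds = -0.17066, so posterior odds = exp(-0.17066) = 0.84310.

Posterior odds ≈ 0.843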